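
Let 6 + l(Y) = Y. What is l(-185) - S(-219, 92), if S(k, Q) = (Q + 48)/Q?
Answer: -4428/23 ≈ -192.52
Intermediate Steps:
l(Y) = -6 + Y
S(k, Q) = (48 + Q)/Q
l(-185) - S(-219, 92) = (-6 - 185) - (48 + 92)/92 = -191 - 140/92 = -191 - 1*35/23 = -191 - 35/23 = -4428/23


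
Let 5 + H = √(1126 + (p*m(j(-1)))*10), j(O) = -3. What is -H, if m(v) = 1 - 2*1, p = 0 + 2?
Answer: 5 - √1106 ≈ -28.257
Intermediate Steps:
p = 2
m(v) = -1 (m(v) = 1 - 2 = -1)
H = -5 + √1106 (H = -5 + √(1126 + (2*(-1))*10) = -5 + √(1126 - 2*10) = -5 + √(1126 - 20) = -5 + √1106 ≈ 28.257)
-H = -(-5 + √1106) = 5 - √1106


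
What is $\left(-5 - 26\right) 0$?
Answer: $0$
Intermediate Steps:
$\left(-5 - 26\right) 0 = \left(-31\right) 0 = 0$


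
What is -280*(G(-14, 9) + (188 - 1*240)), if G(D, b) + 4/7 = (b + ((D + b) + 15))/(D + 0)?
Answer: 15100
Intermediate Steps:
G(D, b) = -4/7 + (15 + D + 2*b)/D (G(D, b) = -4/7 + (b + ((D + b) + 15))/(D + 0) = -4/7 + (b + (15 + D + b))/D = -4/7 + (15 + D + 2*b)/D)
-280*(G(-14, 9) + (188 - 1*240)) = -280*((1/7)*(105 + 3*(-14) + 14*9)/(-14) + (188 - 1*240)) = -280*((1/7)*(-1/14)*(105 - 42 + 126) + (188 - 240)) = -280*((1/7)*(-1/14)*189 - 52) = -280*(-27/14 - 52) = -280*(-755/14) = 15100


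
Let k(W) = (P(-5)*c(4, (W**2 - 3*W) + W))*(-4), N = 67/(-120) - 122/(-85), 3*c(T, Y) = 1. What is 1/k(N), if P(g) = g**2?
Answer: -3/100 ≈ -0.030000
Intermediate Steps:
c(T, Y) = 1/3 (c(T, Y) = (1/3)*1 = 1/3)
N = 1789/2040 (N = 67*(-1/120) - 122*(-1/85) = -67/120 + 122/85 = 1789/2040 ≈ 0.87696)
k(W) = -100/3 (k(W) = ((-5)**2*(1/3))*(-4) = (25*(1/3))*(-4) = (25/3)*(-4) = -100/3)
1/k(N) = 1/(-100/3) = -3/100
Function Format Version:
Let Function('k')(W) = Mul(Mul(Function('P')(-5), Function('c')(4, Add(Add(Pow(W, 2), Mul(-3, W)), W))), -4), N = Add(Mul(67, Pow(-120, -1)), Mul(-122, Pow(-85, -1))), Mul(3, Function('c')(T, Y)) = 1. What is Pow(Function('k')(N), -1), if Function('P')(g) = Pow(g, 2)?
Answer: Rational(-3, 100) ≈ -0.030000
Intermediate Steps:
Function('c')(T, Y) = Rational(1, 3) (Function('c')(T, Y) = Mul(Rational(1, 3), 1) = Rational(1, 3))
N = Rational(1789, 2040) (N = Add(Mul(67, Rational(-1, 120)), Mul(-122, Rational(-1, 85))) = Add(Rational(-67, 120), Rational(122, 85)) = Rational(1789, 2040) ≈ 0.87696)
Function('k')(W) = Rational(-100, 3) (Function('k')(W) = Mul(Mul(Pow(-5, 2), Rational(1, 3)), -4) = Mul(Mul(25, Rational(1, 3)), -4) = Mul(Rational(25, 3), -4) = Rational(-100, 3))
Pow(Function('k')(N), -1) = Pow(Rational(-100, 3), -1) = Rational(-3, 100)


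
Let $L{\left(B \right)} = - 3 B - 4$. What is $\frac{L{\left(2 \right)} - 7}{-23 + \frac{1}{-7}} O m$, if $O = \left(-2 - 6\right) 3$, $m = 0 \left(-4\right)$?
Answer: $0$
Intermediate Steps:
$L{\left(B \right)} = -4 - 3 B$
$m = 0$
$O = -24$ ($O = \left(-2 - 6\right) 3 = \left(-8\right) 3 = -24$)
$\frac{L{\left(2 \right)} - 7}{-23 + \frac{1}{-7}} O m = \frac{\left(-4 - 6\right) - 7}{-23 + \frac{1}{-7}} \left(-24\right) 0 = \frac{\left(-4 - 6\right) - 7}{-23 - \frac{1}{7}} \left(-24\right) 0 = \frac{-10 - 7}{- \frac{162}{7}} \left(-24\right) 0 = \left(-17\right) \left(- \frac{7}{162}\right) \left(-24\right) 0 = \frac{119}{162} \left(-24\right) 0 = \left(- \frac{476}{27}\right) 0 = 0$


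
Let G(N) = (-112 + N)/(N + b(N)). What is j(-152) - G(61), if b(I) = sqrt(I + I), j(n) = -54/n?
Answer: 5469/4484 - 51*sqrt(122)/3599 ≈ 1.0632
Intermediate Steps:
b(I) = sqrt(2)*sqrt(I) (b(I) = sqrt(2*I) = sqrt(2)*sqrt(I))
G(N) = (-112 + N)/(N + sqrt(2)*sqrt(N))
j(-152) - G(61) = -54/(-152) - (-112 + 61)/(61 + sqrt(2)*sqrt(61)) = -54*(-1/152) - (-51)/(61 + sqrt(122)) = 27/76 - (-51)/(61 + sqrt(122)) = 27/76 + 51/(61 + sqrt(122))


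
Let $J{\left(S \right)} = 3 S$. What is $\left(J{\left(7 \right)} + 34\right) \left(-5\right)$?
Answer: $-275$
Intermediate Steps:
$\left(J{\left(7 \right)} + 34\right) \left(-5\right) = \left(3 \cdot 7 + 34\right) \left(-5\right) = \left(21 + 34\right) \left(-5\right) = 55 \left(-5\right) = -275$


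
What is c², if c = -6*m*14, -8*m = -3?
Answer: 3969/4 ≈ 992.25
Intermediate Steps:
m = 3/8 (m = -⅛*(-3) = 3/8 ≈ 0.37500)
c = -63/2 (c = -6*3/8*14 = -9/4*14 = -63/2 ≈ -31.500)
c² = (-63/2)² = 3969/4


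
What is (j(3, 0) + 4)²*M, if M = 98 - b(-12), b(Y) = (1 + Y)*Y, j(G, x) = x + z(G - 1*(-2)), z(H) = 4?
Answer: -2176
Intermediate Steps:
j(G, x) = 4 + x (j(G, x) = x + 4 = 4 + x)
b(Y) = Y*(1 + Y)
M = -34 (M = 98 - (-12)*(1 - 12) = 98 - (-12)*(-11) = 98 - 1*132 = 98 - 132 = -34)
(j(3, 0) + 4)²*M = ((4 + 0) + 4)²*(-34) = (4 + 4)²*(-34) = 8²*(-34) = 64*(-34) = -2176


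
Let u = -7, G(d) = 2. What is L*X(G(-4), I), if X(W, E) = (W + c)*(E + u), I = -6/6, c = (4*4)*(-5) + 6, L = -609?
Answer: -350784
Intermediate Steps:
c = -74 (c = 16*(-5) + 6 = -80 + 6 = -74)
I = -1 (I = -6*⅙ = -1)
X(W, E) = (-74 + W)*(-7 + E) (X(W, E) = (W - 74)*(E - 7) = (-74 + W)*(-7 + E))
L*X(G(-4), I) = -609*(518 - 74*(-1) - 7*2 - 1*2) = -609*(518 + 74 - 14 - 2) = -609*576 = -350784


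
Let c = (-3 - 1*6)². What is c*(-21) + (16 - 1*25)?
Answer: -1710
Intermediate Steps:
c = 81 (c = (-3 - 6)² = (-9)² = 81)
c*(-21) + (16 - 1*25) = 81*(-21) + (16 - 1*25) = -1701 + (16 - 25) = -1701 - 9 = -1710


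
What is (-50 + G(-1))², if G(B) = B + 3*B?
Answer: 2916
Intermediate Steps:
G(B) = 4*B
(-50 + G(-1))² = (-50 + 4*(-1))² = (-50 - 4)² = (-54)² = 2916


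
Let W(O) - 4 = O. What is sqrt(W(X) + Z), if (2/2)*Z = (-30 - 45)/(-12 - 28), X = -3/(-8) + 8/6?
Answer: sqrt(273)/6 ≈ 2.7538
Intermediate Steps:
X = 41/24 (X = -3*(-1/8) + 8*(1/6) = 3/8 + 4/3 = 41/24 ≈ 1.7083)
W(O) = 4 + O
Z = 15/8 (Z = (-30 - 45)/(-12 - 28) = -75/(-40) = -75*(-1/40) = 15/8 ≈ 1.8750)
sqrt(W(X) + Z) = sqrt((4 + 41/24) + 15/8) = sqrt(137/24 + 15/8) = sqrt(91/12) = sqrt(273)/6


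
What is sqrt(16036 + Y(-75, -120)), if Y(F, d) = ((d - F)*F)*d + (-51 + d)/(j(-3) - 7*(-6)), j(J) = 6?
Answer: I*sqrt(6223481)/4 ≈ 623.67*I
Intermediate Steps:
Y(F, d) = -17/16 + d/48 + F*d*(d - F) (Y(F, d) = ((d - F)*F)*d + (-51 + d)/(6 - 7*(-6)) = (F*(d - F))*d + (-51 + d)/(6 + 42) = F*d*(d - F) + (-51 + d)/48 = F*d*(d - F) + (-51 + d)*(1/48) = F*d*(d - F) + (-17/16 + d/48) = -17/16 + d/48 + F*d*(d - F))
sqrt(16036 + Y(-75, -120)) = sqrt(16036 + (-17/16 + (1/48)*(-120) - 75*(-120)**2 - 1*(-120)*(-75)**2)) = sqrt(16036 + (-17/16 - 5/2 - 75*14400 - 1*(-120)*5625)) = sqrt(16036 + (-17/16 - 5/2 - 1080000 + 675000)) = sqrt(16036 - 6480057/16) = sqrt(-6223481/16) = I*sqrt(6223481)/4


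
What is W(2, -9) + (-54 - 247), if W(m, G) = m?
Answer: -299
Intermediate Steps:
W(2, -9) + (-54 - 247) = 2 + (-54 - 247) = 2 - 301 = -299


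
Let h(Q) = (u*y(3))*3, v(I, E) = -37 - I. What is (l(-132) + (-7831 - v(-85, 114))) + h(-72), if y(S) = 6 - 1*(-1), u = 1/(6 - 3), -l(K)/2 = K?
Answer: -7608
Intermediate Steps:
l(K) = -2*K
u = ⅓ (u = 1/3 = ⅓ ≈ 0.33333)
y(S) = 7 (y(S) = 6 + 1 = 7)
h(Q) = 7 (h(Q) = ((⅓)*7)*3 = (7/3)*3 = 7)
(l(-132) + (-7831 - v(-85, 114))) + h(-72) = (-2*(-132) + (-7831 - (-37 - 1*(-85)))) + 7 = (264 + (-7831 - (-37 + 85))) + 7 = (264 + (-7831 - 1*48)) + 7 = (264 + (-7831 - 48)) + 7 = (264 - 7879) + 7 = -7615 + 7 = -7608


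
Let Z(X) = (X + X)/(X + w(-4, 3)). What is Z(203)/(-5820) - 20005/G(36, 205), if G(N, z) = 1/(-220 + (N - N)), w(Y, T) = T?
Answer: 2638283405797/599460 ≈ 4.4011e+6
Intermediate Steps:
G(N, z) = -1/220 (G(N, z) = 1/(-220 + 0) = 1/(-220) = -1/220)
Z(X) = 2*X/(3 + X) (Z(X) = (X + X)/(X + 3) = (2*X)/(3 + X) = 2*X/(3 + X))
Z(203)/(-5820) - 20005/G(36, 205) = (2*203/(3 + 203))/(-5820) - 20005/(-1/220) = (2*203/206)*(-1/5820) - 20005*(-220) = (2*203*(1/206))*(-1/5820) + 4401100 = (203/103)*(-1/5820) + 4401100 = -203/599460 + 4401100 = 2638283405797/599460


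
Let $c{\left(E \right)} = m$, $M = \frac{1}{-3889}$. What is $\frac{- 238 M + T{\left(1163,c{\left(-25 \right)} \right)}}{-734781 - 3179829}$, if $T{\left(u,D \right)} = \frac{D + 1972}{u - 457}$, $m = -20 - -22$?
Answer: $- \frac{560351}{767720450910} \approx -7.2989 \cdot 10^{-7}$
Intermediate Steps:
$M = - \frac{1}{3889} \approx -0.00025714$
$m = 2$ ($m = -20 + 22 = 2$)
$c{\left(E \right)} = 2$
$T{\left(u,D \right)} = \frac{1972 + D}{-457 + u}$
$\frac{- 238 M + T{\left(1163,c{\left(-25 \right)} \right)}}{-734781 - 3179829} = \frac{\left(-238\right) \left(- \frac{1}{3889}\right) + \frac{1972 + 2}{-457 + 1163}}{-734781 - 3179829} = \frac{\frac{238}{3889} + \frac{1}{706} \cdot 1974}{-3914610} = \left(\frac{238}{3889} + \frac{1}{706} \cdot 1974\right) \left(- \frac{1}{3914610}\right) = \left(\frac{238}{3889} + \frac{987}{353}\right) \left(- \frac{1}{3914610}\right) = \frac{3922457}{1372817} \left(- \frac{1}{3914610}\right) = - \frac{560351}{767720450910}$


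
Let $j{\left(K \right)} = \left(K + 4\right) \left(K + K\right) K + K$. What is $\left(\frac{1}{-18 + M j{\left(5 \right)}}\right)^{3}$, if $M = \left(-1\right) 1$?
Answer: $- \frac{1}{105823817} \approx -9.4497 \cdot 10^{-9}$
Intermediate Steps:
$j{\left(K \right)} = K + 2 K^{2} \left(4 + K\right)$ ($j{\left(K \right)} = \left(4 + K\right) 2 K K + K = 2 K \left(4 + K\right) K + K = 2 K^{2} \left(4 + K\right) + K = K + 2 K^{2} \left(4 + K\right)$)
$M = -1$
$\left(\frac{1}{-18 + M j{\left(5 \right)}}\right)^{3} = \left(\frac{1}{-18 - 5 \left(1 + 2 \cdot 5^{2} + 8 \cdot 5\right)}\right)^{3} = \left(\frac{1}{-18 - 5 \left(1 + 2 \cdot 25 + 40\right)}\right)^{3} = \left(\frac{1}{-18 - 5 \left(1 + 50 + 40\right)}\right)^{3} = \left(\frac{1}{-18 - 5 \cdot 91}\right)^{3} = \left(\frac{1}{-18 - 455}\right)^{3} = \left(\frac{1}{-473}\right)^{3} = \left(- \frac{1}{473}\right)^{3} = - \frac{1}{105823817}$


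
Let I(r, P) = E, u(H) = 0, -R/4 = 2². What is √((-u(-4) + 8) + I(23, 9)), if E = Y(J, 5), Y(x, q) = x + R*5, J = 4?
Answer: 2*I*√17 ≈ 8.2462*I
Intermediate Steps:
R = -16 (R = -4*2² = -4*4 = -16)
Y(x, q) = -80 + x (Y(x, q) = x - 16*5 = x - 80 = -80 + x)
E = -76 (E = -80 + 4 = -76)
I(r, P) = -76
√((-u(-4) + 8) + I(23, 9)) = √((-1*0 + 8) - 76) = √((0 + 8) - 76) = √(8 - 76) = √(-68) = 2*I*√17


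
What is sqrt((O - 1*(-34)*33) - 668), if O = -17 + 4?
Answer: 21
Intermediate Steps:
O = -13
sqrt((O - 1*(-34)*33) - 668) = sqrt((-13 - 1*(-34)*33) - 668) = sqrt((-13 + 34*33) - 668) = sqrt((-13 + 1122) - 668) = sqrt(1109 - 668) = sqrt(441) = 21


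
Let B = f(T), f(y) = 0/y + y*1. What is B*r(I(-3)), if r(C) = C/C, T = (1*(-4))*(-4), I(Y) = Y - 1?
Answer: 16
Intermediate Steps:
I(Y) = -1 + Y
T = 16 (T = -4*(-4) = 16)
r(C) = 1
f(y) = y (f(y) = 0 + y = y)
B = 16
B*r(I(-3)) = 16*1 = 16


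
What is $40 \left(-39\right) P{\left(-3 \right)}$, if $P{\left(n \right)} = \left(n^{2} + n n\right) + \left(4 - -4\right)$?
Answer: $-40560$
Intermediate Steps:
$P{\left(n \right)} = 8 + 2 n^{2}$ ($P{\left(n \right)} = \left(n^{2} + n^{2}\right) + \left(4 + 4\right) = 2 n^{2} + 8 = 8 + 2 n^{2}$)
$40 \left(-39\right) P{\left(-3 \right)} = 40 \left(-39\right) \left(8 + 2 \left(-3\right)^{2}\right) = - 1560 \left(8 + 2 \cdot 9\right) = - 1560 \left(8 + 18\right) = \left(-1560\right) 26 = -40560$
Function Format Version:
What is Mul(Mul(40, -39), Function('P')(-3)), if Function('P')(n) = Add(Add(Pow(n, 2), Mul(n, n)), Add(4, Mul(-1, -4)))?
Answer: -40560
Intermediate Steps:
Function('P')(n) = Add(8, Mul(2, Pow(n, 2))) (Function('P')(n) = Add(Add(Pow(n, 2), Pow(n, 2)), Add(4, 4)) = Add(Mul(2, Pow(n, 2)), 8) = Add(8, Mul(2, Pow(n, 2))))
Mul(Mul(40, -39), Function('P')(-3)) = Mul(Mul(40, -39), Add(8, Mul(2, Pow(-3, 2)))) = Mul(-1560, Add(8, Mul(2, 9))) = Mul(-1560, Add(8, 18)) = Mul(-1560, 26) = -40560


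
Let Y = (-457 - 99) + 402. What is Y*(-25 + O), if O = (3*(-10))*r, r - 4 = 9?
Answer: 63910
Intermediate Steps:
r = 13 (r = 4 + 9 = 13)
O = -390 (O = (3*(-10))*13 = -30*13 = -390)
Y = -154 (Y = -556 + 402 = -154)
Y*(-25 + O) = -154*(-25 - 390) = -154*(-415) = 63910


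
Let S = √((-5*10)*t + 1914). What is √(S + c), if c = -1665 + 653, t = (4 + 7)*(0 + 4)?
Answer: √(-1012 + I*√286) ≈ 0.2658 + 31.813*I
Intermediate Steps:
t = 44 (t = 11*4 = 44)
S = I*√286 (S = √(-5*10*44 + 1914) = √(-50*44 + 1914) = √(-2200 + 1914) = √(-286) = I*√286 ≈ 16.912*I)
c = -1012
√(S + c) = √(I*√286 - 1012) = √(-1012 + I*√286)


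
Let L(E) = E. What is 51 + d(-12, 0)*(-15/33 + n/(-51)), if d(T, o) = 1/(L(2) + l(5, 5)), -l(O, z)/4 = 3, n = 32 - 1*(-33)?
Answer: 28708/561 ≈ 51.173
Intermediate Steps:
n = 65 (n = 32 + 33 = 65)
l(O, z) = -12 (l(O, z) = -4*3 = -12)
d(T, o) = -1/10 (d(T, o) = 1/(2 - 12) = 1/(-10) = -1/10)
51 + d(-12, 0)*(-15/33 + n/(-51)) = 51 - (-15/33 + 65/(-51))/10 = 51 - (-15*1/33 + 65*(-1/51))/10 = 51 - (-5/11 - 65/51)/10 = 51 - 1/10*(-970/561) = 51 + 97/561 = 28708/561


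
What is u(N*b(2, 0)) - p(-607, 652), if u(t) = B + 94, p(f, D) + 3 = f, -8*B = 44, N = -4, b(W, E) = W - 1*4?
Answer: 1397/2 ≈ 698.50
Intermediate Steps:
b(W, E) = -4 + W (b(W, E) = W - 4 = -4 + W)
B = -11/2 (B = -1/8*44 = -11/2 ≈ -5.5000)
p(f, D) = -3 + f
u(t) = 177/2 (u(t) = -11/2 + 94 = 177/2)
u(N*b(2, 0)) - p(-607, 652) = 177/2 - (-3 - 607) = 177/2 - 1*(-610) = 177/2 + 610 = 1397/2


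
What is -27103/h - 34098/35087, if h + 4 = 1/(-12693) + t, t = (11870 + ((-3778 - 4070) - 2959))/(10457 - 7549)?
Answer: 35096651463571434/4707104379575 ≈ 7456.1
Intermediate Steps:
t = 1063/2908 (t = (11870 + (-7848 - 2959))/2908 = (11870 - 10807)*(1/2908) = 1063*(1/2908) = 1063/2908 ≈ 0.36554)
h = -134155225/36911244 (h = -4 + (1/(-12693) + 1063/2908) = -4 + (-1/12693 + 1063/2908) = -4 + 13489751/36911244 = -134155225/36911244 ≈ -3.6345)
-27103/h - 34098/35087 = -27103/(-134155225/36911244) - 34098/35087 = -27103*(-36911244/134155225) - 34098*1/35087 = 1000405446132/134155225 - 34098/35087 = 35096651463571434/4707104379575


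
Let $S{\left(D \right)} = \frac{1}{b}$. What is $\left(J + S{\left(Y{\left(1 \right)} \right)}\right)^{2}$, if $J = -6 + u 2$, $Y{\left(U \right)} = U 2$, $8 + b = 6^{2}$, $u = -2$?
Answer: $\frac{77841}{784} \approx 99.287$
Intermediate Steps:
$b = 28$ ($b = -8 + 6^{2} = -8 + 36 = 28$)
$Y{\left(U \right)} = 2 U$
$S{\left(D \right)} = \frac{1}{28}$
$J = -10$ ($J = -6 - 4 = -10$)
$\left(J + S{\left(Y{\left(1 \right)} \right)}\right)^{2} = \left(-10 + \frac{1}{28}\right)^{2} = \left(- \frac{279}{28}\right)^{2} = \frac{77841}{784}$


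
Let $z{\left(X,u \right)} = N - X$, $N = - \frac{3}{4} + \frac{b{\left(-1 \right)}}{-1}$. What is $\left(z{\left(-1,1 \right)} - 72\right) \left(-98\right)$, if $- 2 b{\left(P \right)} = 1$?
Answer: $\frac{13965}{2} \approx 6982.5$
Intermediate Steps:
$b{\left(P \right)} = - \frac{1}{2}$ ($b{\left(P \right)} = \left(- \frac{1}{2}\right) 1 = - \frac{1}{2}$)
$N = - \frac{1}{4}$ ($N = - \frac{3}{4} - \frac{1}{2 \left(-1\right)} = \left(-3\right) \frac{1}{4} - - \frac{1}{2} = - \frac{3}{4} + \frac{1}{2} = - \frac{1}{4} \approx -0.25$)
$z{\left(X,u \right)} = - \frac{1}{4} - X$
$\left(z{\left(-1,1 \right)} - 72\right) \left(-98\right) = \left(\left(- \frac{1}{4} - -1\right) - 72\right) \left(-98\right) = \left(\left(- \frac{1}{4} + 1\right) - 72\right) \left(-98\right) = \left(\frac{3}{4} - 72\right) \left(-98\right) = \left(- \frac{285}{4}\right) \left(-98\right) = \frac{13965}{2}$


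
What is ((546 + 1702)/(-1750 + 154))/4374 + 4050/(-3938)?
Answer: -1767594614/1718174997 ≈ -1.0288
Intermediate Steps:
((546 + 1702)/(-1750 + 154))/4374 + 4050/(-3938) = (2248/(-1596))*(1/4374) + 4050*(-1/3938) = (2248*(-1/1596))*(1/4374) - 2025/1969 = -562/399*1/4374 - 2025/1969 = -281/872613 - 2025/1969 = -1767594614/1718174997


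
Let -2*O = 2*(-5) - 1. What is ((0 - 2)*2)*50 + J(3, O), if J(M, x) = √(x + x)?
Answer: -200 + √11 ≈ -196.68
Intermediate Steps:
O = 11/2 (O = -(2*(-5) - 1)/2 = -(-10 - 1)/2 = -½*(-11) = 11/2 ≈ 5.5000)
J(M, x) = √2*√x (J(M, x) = √(2*x) = √2*√x)
((0 - 2)*2)*50 + J(3, O) = ((0 - 2)*2)*50 + √2*√(11/2) = -2*2*50 + √2*(√22/2) = -4*50 + √11 = -200 + √11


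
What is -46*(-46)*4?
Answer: 8464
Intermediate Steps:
-46*(-46)*4 = 2116*4 = 8464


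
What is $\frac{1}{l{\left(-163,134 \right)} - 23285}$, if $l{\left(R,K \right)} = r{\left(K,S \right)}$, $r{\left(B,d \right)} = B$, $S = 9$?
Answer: $- \frac{1}{23151} \approx -4.3195 \cdot 10^{-5}$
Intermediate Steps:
$l{\left(R,K \right)} = K$
$\frac{1}{l{\left(-163,134 \right)} - 23285} = \frac{1}{134 - 23285} = \frac{1}{-23151} = - \frac{1}{23151}$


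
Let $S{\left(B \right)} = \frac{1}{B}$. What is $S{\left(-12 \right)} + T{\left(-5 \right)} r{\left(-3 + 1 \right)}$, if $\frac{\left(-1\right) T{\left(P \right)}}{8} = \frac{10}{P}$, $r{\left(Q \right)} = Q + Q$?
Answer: $- \frac{769}{12} \approx -64.083$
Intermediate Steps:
$r{\left(Q \right)} = 2 Q$
$T{\left(P \right)} = - \frac{80}{P}$ ($T{\left(P \right)} = - 8 \frac{10}{P} = - \frac{80}{P}$)
$S{\left(-12 \right)} + T{\left(-5 \right)} r{\left(-3 + 1 \right)} = \frac{1}{-12} + - \frac{80}{-5} \cdot 2 \left(-3 + 1\right) = - \frac{1}{12} + \left(-80\right) \left(- \frac{1}{5}\right) 2 \left(-2\right) = - \frac{1}{12} + 16 \left(-4\right) = - \frac{1}{12} - 64 = - \frac{769}{12}$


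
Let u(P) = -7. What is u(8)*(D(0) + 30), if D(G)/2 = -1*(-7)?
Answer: -308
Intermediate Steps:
D(G) = 14 (D(G) = 2*(-1*(-7)) = 2*7 = 14)
u(8)*(D(0) + 30) = -7*(14 + 30) = -7*44 = -308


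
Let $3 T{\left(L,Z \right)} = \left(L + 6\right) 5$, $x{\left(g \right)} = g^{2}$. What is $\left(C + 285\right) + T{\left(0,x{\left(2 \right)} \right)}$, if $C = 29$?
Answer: $324$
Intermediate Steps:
$T{\left(L,Z \right)} = 10 + \frac{5 L}{3}$ ($T{\left(L,Z \right)} = \frac{\left(L + 6\right) 5}{3} = \frac{\left(6 + L\right) 5}{3} = \frac{30 + 5 L}{3} = 10 + \frac{5 L}{3}$)
$\left(C + 285\right) + T{\left(0,x{\left(2 \right)} \right)} = \left(29 + 285\right) + \left(10 + \frac{5}{3} \cdot 0\right) = 314 + \left(10 + 0\right) = 314 + 10 = 324$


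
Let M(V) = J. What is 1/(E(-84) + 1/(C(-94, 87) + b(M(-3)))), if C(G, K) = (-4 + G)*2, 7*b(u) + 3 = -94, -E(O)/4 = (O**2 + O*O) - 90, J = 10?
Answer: -1469/82393279 ≈ -1.7829e-5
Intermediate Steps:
M(V) = 10
E(O) = 360 - 8*O**2 (E(O) = -4*((O**2 + O*O) - 90) = -4*((O**2 + O**2) - 90) = -4*(2*O**2 - 90) = -4*(-90 + 2*O**2) = 360 - 8*O**2)
b(u) = -97/7 (b(u) = -3/7 + (1/7)*(-94) = -3/7 - 94/7 = -97/7)
C(G, K) = -8 + 2*G
1/(E(-84) + 1/(C(-94, 87) + b(M(-3)))) = 1/((360 - 8*(-84)**2) + 1/((-8 + 2*(-94)) - 97/7)) = 1/((360 - 8*7056) + 1/((-8 - 188) - 97/7)) = 1/((360 - 56448) + 1/(-196 - 97/7)) = 1/(-56088 + 1/(-1469/7)) = 1/(-56088 - 7/1469) = 1/(-82393279/1469) = -1469/82393279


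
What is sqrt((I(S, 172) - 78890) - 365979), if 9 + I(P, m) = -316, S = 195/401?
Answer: 3*I*sqrt(49466) ≈ 667.23*I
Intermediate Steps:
S = 195/401 (S = 195*(1/401) = 195/401 ≈ 0.48628)
I(P, m) = -325 (I(P, m) = -9 - 316 = -325)
sqrt((I(S, 172) - 78890) - 365979) = sqrt((-325 - 78890) - 365979) = sqrt(-79215 - 365979) = sqrt(-445194) = 3*I*sqrt(49466)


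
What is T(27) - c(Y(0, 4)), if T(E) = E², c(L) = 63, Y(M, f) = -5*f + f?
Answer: 666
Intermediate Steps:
Y(M, f) = -4*f
T(27) - c(Y(0, 4)) = 27² - 1*63 = 729 - 63 = 666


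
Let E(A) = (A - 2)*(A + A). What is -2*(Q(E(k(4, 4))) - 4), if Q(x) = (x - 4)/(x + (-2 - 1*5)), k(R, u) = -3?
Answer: 132/23 ≈ 5.7391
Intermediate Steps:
E(A) = 2*A*(-2 + A) (E(A) = (-2 + A)*(2*A) = 2*A*(-2 + A))
Q(x) = (-4 + x)/(-7 + x) (Q(x) = (-4 + x)/(x + (-2 - 5)) = (-4 + x)/(x - 7) = (-4 + x)/(-7 + x))
-2*(Q(E(k(4, 4))) - 4) = -2*((-4 + 2*(-3)*(-2 - 3))/(-7 + 2*(-3)*(-2 - 3)) - 4) = -2*((-4 + 2*(-3)*(-5))/(-7 + 2*(-3)*(-5)) - 4) = -2*((-4 + 30)/(-7 + 30) - 4) = -2*(26/23 - 4) = -2*(-66/23) = 132/23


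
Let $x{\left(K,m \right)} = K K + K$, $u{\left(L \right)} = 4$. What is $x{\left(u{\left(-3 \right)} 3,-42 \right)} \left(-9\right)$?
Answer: $-1404$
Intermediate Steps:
$x{\left(K,m \right)} = K + K^{2}$ ($x{\left(K,m \right)} = K^{2} + K = K + K^{2}$)
$x{\left(u{\left(-3 \right)} 3,-42 \right)} \left(-9\right) = 4 \cdot 3 \left(1 + 4 \cdot 3\right) \left(-9\right) = 12 \left(1 + 12\right) \left(-9\right) = 12 \cdot 13 \left(-9\right) = 156 \left(-9\right) = -1404$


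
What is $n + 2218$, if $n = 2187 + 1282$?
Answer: $5687$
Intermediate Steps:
$n = 3469$
$n + 2218 = 3469 + 2218 = 5687$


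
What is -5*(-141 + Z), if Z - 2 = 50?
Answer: 445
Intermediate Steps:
Z = 52 (Z = 2 + 50 = 52)
-5*(-141 + Z) = -5*(-141 + 52) = -5*(-89) = 445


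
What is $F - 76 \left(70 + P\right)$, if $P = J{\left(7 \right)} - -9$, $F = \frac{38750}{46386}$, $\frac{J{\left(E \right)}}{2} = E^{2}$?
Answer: $- \frac{311972861}{23193} \approx -13451.0$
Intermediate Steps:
$J{\left(E \right)} = 2 E^{2}$
$F = \frac{19375}{23193}$ ($F = 38750 \cdot \frac{1}{46386} = \frac{19375}{23193} \approx 0.83538$)
$P = 107$ ($P = 2 \cdot 7^{2} - -9 = 2 \cdot 49 + 9 = 98 + 9 = 107$)
$F - 76 \left(70 + P\right) = \frac{19375}{23193} - 76 \left(70 + 107\right) = \frac{19375}{23193} - 76 \cdot 177 = \frac{19375}{23193} - 13452 = - \frac{311972861}{23193}$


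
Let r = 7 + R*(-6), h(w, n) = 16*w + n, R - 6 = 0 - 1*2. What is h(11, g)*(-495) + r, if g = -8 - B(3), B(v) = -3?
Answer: -84662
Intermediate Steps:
R = 4 (R = 6 + (0 - 1*2) = 6 + (0 - 2) = 6 - 2 = 4)
g = -5 (g = -8 - 1*(-3) = -8 + 3 = -5)
h(w, n) = n + 16*w
r = -17 (r = 7 + 4*(-6) = 7 - 24 = -17)
h(11, g)*(-495) + r = (-5 + 16*11)*(-495) - 17 = (-5 + 176)*(-495) - 17 = 171*(-495) - 17 = -84645 - 17 = -84662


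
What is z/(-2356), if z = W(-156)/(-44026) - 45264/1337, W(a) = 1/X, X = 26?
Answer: 2726979779/189773544688 ≈ 0.014370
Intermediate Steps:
W(a) = 1/26
z = -51812615801/1530431812 (z = (1/26)/(-44026) - 45264/1337 = (1/26)*(-1/44026) - 45264*1/1337 = -1/1144676 - 45264/1337 = -51812615801/1530431812 ≈ -33.855)
z/(-2356) = -51812615801/1530431812/(-2356) = -51812615801/1530431812*(-1/2356) = 2726979779/189773544688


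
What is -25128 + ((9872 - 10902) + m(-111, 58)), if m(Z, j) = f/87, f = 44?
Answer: -2275702/87 ≈ -26158.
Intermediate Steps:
m(Z, j) = 44/87
-25128 + ((9872 - 10902) + m(-111, 58)) = -25128 + ((9872 - 10902) + 44/87) = -25128 + (-1030 + 44/87) = -25128 - 89566/87 = -2275702/87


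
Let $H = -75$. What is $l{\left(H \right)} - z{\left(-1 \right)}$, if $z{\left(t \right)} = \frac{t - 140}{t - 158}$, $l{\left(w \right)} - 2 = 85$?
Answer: $\frac{4564}{53} \approx 86.113$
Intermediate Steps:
$l{\left(w \right)} = 87$ ($l{\left(w \right)} = 2 + 85 = 87$)
$z{\left(t \right)} = \frac{-140 + t}{-158 + t}$
$l{\left(H \right)} - z{\left(-1 \right)} = 87 - \frac{-140 - 1}{-158 - 1} = 87 - \frac{1}{-159} \left(-141\right) = 87 - \left(- \frac{1}{159}\right) \left(-141\right) = 87 - \frac{47}{53} = \frac{4564}{53}$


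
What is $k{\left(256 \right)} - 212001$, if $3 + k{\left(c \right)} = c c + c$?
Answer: $-146212$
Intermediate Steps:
$k{\left(c \right)} = -3 + c + c^{2}$ ($k{\left(c \right)} = -3 + \left(c c + c\right) = -3 + \left(c^{2} + c\right) = -3 + \left(c + c^{2}\right) = -3 + c + c^{2}$)
$k{\left(256 \right)} - 212001 = \left(-3 + 256 + 256^{2}\right) - 212001 = \left(-3 + 256 + 65536\right) - 212001 = 65789 - 212001 = -146212$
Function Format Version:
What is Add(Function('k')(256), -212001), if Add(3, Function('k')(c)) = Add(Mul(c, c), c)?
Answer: -146212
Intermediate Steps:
Function('k')(c) = Add(-3, c, Pow(c, 2)) (Function('k')(c) = Add(-3, Add(Mul(c, c), c)) = Add(-3, Add(Pow(c, 2), c)) = Add(-3, Add(c, Pow(c, 2))) = Add(-3, c, Pow(c, 2)))
Add(Function('k')(256), -212001) = Add(Add(-3, 256, Pow(256, 2)), -212001) = Add(Add(-3, 256, 65536), -212001) = Add(65789, -212001) = -146212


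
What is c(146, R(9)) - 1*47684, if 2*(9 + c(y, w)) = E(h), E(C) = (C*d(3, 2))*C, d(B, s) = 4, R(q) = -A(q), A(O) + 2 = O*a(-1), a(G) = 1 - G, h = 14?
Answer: -47301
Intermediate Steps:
A(O) = -2 + 2*O (A(O) = -2 + O*(1 - 1*(-1)) = -2 + O*(1 + 1) = -2 + O*2 = -2 + 2*O)
R(q) = 2 - 2*q (R(q) = -(-2 + 2*q) = 2 - 2*q)
E(C) = 4*C² (E(C) = (C*4)*C = (4*C)*C = 4*C²)
c(y, w) = 383 (c(y, w) = -9 + (4*14²)/2 = -9 + (4*196)/2 = -9 + (½)*784 = -9 + 392 = 383)
c(146, R(9)) - 1*47684 = 383 - 1*47684 = 383 - 47684 = -47301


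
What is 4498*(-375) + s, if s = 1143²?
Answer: -380301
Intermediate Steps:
s = 1306449
4498*(-375) + s = 4498*(-375) + 1306449 = -1686750 + 1306449 = -380301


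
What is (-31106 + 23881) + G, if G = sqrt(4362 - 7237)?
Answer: -7225 + 5*I*sqrt(115) ≈ -7225.0 + 53.619*I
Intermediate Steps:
G = 5*I*sqrt(115) (G = sqrt(-2875) = 5*I*sqrt(115) ≈ 53.619*I)
(-31106 + 23881) + G = (-31106 + 23881) + 5*I*sqrt(115) = -7225 + 5*I*sqrt(115)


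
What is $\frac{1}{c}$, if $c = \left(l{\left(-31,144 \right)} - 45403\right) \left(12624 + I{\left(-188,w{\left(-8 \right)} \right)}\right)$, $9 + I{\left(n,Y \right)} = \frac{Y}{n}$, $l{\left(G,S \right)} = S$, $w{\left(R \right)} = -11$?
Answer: $- \frac{188}{107337647429} \approx -1.7515 \cdot 10^{-9}$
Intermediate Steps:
$I{\left(n,Y \right)} = -9 + \frac{Y}{n}$
$c = - \frac{107337647429}{188}$ ($c = \left(144 - 45403\right) \left(12624 - \left(9 + \frac{11}{-188}\right)\right) = - 45259 \left(12624 - \frac{1681}{188}\right) = \left(-45259\right) \frac{2371631}{188} = - \frac{107337647429}{188} \approx -5.7094 \cdot 10^{8}$)
$\frac{1}{c} = \frac{1}{- \frac{107337647429}{188}} = - \frac{188}{107337647429}$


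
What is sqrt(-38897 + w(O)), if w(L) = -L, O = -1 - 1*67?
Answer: 43*I*sqrt(21) ≈ 197.05*I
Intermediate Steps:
O = -68 (O = -1 - 67 = -68)
sqrt(-38897 + w(O)) = sqrt(-38897 - 1*(-68)) = sqrt(-38897 + 68) = sqrt(-38829) = 43*I*sqrt(21)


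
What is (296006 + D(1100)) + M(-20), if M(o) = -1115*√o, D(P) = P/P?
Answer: 296007 - 2230*I*√5 ≈ 2.9601e+5 - 4986.4*I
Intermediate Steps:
D(P) = 1
(296006 + D(1100)) + M(-20) = (296006 + 1) - 2230*I*√5 = 296007 - 2230*I*√5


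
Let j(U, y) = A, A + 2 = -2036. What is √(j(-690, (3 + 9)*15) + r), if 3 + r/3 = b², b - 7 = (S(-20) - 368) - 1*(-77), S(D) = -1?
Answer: 2*√60407 ≈ 491.56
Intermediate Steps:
A = -2038 (A = -2 - 2036 = -2038)
j(U, y) = -2038
b = -285 (b = 7 + ((-1 - 368) - 1*(-77)) = 7 + (-369 + 77) = 7 - 292 = -285)
r = 243666 (r = -9 + 3*(-285)² = -9 + 3*81225 = -9 + 243675 = 243666)
√(j(-690, (3 + 9)*15) + r) = √(-2038 + 243666) = √241628 = 2*√60407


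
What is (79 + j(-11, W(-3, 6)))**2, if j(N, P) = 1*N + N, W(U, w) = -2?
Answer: 3249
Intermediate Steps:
j(N, P) = 2*N (j(N, P) = N + N = 2*N)
(79 + j(-11, W(-3, 6)))**2 = (79 + 2*(-11))**2 = (79 - 22)**2 = 57**2 = 3249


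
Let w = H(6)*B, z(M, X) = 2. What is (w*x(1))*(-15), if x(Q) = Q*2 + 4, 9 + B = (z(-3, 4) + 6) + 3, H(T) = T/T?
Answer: -180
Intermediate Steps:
H(T) = 1
B = 2 (B = -9 + ((2 + 6) + 3) = -9 + (8 + 3) = -9 + 11 = 2)
x(Q) = 4 + 2*Q (x(Q) = 2*Q + 4 = 4 + 2*Q)
w = 2 (w = 1*2 = 2)
(w*x(1))*(-15) = (2*(4 + 2*1))*(-15) = (2*(4 + 2))*(-15) = (2*6)*(-15) = 12*(-15) = -180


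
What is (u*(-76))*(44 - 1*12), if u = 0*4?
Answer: 0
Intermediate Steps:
u = 0
(u*(-76))*(44 - 1*12) = (0*(-76))*(44 - 1*12) = 0*(44 - 12) = 0*32 = 0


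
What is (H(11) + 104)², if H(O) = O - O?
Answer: 10816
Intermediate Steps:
H(O) = 0
(H(11) + 104)² = (0 + 104)² = 104² = 10816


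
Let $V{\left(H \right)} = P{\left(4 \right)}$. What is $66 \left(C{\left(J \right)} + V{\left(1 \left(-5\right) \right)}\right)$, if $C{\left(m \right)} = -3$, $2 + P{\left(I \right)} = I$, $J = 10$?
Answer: $-66$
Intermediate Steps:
$P{\left(I \right)} = -2 + I$
$V{\left(H \right)} = 2$ ($V{\left(H \right)} = -2 + 4 = 2$)
$66 \left(C{\left(J \right)} + V{\left(1 \left(-5\right) \right)}\right) = 66 \left(-3 + 2\right) = 66 \left(-1\right) = -66$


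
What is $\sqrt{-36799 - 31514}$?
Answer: $i \sqrt{68313} \approx 261.37 i$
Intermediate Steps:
$\sqrt{-36799 - 31514} = \sqrt{-68313} = i \sqrt{68313}$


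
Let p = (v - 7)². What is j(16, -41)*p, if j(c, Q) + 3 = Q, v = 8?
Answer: -44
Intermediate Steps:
j(c, Q) = -3 + Q
p = 1 (p = (8 - 7)² = 1² = 1)
j(16, -41)*p = (-3 - 41)*1 = -44*1 = -44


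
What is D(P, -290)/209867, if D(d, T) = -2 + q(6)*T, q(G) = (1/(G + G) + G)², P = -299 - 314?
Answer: -110407/2158632 ≈ -0.051147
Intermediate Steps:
P = -613
q(G) = (G + 1/(2*G))² (q(G) = (1/(2*G) + G)² = (G + 1/(2*G))²)
D(d, T) = -2 + 5329*T/144 (D(d, T) = -2 + ((¼)*(1 + 2*6²)²/6²)*T = -2 + ((¼)*(1/36)*(1 + 2*36)²)*T = -2 + ((¼)*(1/36)*(1 + 72)²)*T = -2 + ((¼)*(1/36)*73²)*T = -2 + ((¼)*(1/36)*5329)*T = -2 + 5329*T/144)
D(P, -290)/209867 = (-2 + (5329/144)*(-290))/209867 = (-2 - 772705/72)*(1/209867) = -772849/72*1/209867 = -110407/2158632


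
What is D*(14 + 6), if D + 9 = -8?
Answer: -340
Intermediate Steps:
D = -17 (D = -9 - 8 = -17)
D*(14 + 6) = -17*(14 + 6) = -17*20 = -340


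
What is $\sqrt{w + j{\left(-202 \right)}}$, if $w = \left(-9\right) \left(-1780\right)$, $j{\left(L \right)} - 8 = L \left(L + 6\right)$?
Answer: $6 \sqrt{1545} \approx 235.84$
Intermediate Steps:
$j{\left(L \right)} = 8 + L \left(6 + L\right)$ ($j{\left(L \right)} = 8 + L \left(L + 6\right) = 8 + L \left(6 + L\right)$)
$w = 16020$
$\sqrt{w + j{\left(-202 \right)}} = \sqrt{16020 + \left(8 + \left(-202\right)^{2} + 6 \left(-202\right)\right)} = \sqrt{16020 + \left(8 + 40804 - 1212\right)} = \sqrt{16020 + 39600} = \sqrt{55620} = 6 \sqrt{1545}$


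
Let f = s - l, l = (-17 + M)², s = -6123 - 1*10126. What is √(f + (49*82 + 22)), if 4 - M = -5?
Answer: I*√12273 ≈ 110.78*I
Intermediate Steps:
M = 9 (M = 4 - 1*(-5) = 4 + 5 = 9)
s = -16249 (s = -6123 - 10126 = -16249)
l = 64 (l = (-17 + 9)² = (-8)² = 64)
f = -16313 (f = -16249 - 1*64 = -16249 - 64 = -16313)
√(f + (49*82 + 22)) = √(-16313 + (49*82 + 22)) = √(-16313 + (4018 + 22)) = √(-16313 + 4040) = √(-12273) = I*√12273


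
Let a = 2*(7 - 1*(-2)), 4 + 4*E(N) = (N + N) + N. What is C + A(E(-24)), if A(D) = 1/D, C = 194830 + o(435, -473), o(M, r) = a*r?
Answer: 3540003/19 ≈ 1.8632e+5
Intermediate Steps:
E(N) = -1 + 3*N/4 (E(N) = -1 + ((N + N) + N)/4 = -1 + (2*N + N)/4 = -1 + (3*N)/4 = -1 + 3*N/4)
a = 18 (a = 2*(7 + 2) = 2*9 = 18)
o(M, r) = 18*r
C = 186316 (C = 194830 + 18*(-473) = 194830 - 8514 = 186316)
C + A(E(-24)) = 186316 + 1/(-1 + (3/4)*(-24)) = 186316 + 1/(-1 - 18) = 186316 + 1/(-19) = 186316 - 1/19 = 3540003/19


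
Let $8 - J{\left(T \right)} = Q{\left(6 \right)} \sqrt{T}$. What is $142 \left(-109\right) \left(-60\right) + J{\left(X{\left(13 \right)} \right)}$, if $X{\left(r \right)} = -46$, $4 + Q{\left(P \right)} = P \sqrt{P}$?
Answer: $928688 + 2 i \sqrt{46} \left(2 - 3 \sqrt{6}\right) \approx 9.2869 \cdot 10^{5} - 72.55 i$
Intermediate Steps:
$Q{\left(P \right)} = -4 + P^{\frac{3}{2}}$ ($Q{\left(P \right)} = -4 + P \sqrt{P} = -4 + P^{\frac{3}{2}}$)
$J{\left(T \right)} = 8 - \sqrt{T} \left(-4 + 6 \sqrt{6}\right)$ ($J{\left(T \right)} = 8 - \left(-4 + 6^{\frac{3}{2}}\right) \sqrt{T} = 8 - \left(-4 + 6 \sqrt{6}\right) \sqrt{T} = 8 - \sqrt{T} \left(-4 + 6 \sqrt{6}\right)$)
$142 \left(-109\right) \left(-60\right) + J{\left(X{\left(13 \right)} \right)} = 142 \left(-109\right) \left(-60\right) + \left(8 + 2 \sqrt{-46} \left(2 - 3 \sqrt{6}\right)\right) = \left(-15478\right) \left(-60\right) + \left(8 + 2 i \sqrt{46} \left(2 - 3 \sqrt{6}\right)\right) = 928680 + \left(8 + 2 i \sqrt{46} \left(2 - 3 \sqrt{6}\right)\right) = 928688 + 2 i \sqrt{46} \left(2 - 3 \sqrt{6}\right)$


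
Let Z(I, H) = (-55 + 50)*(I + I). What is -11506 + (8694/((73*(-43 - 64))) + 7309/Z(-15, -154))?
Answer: -13425218401/1171650 ≈ -11458.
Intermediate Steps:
Z(I, H) = -10*I
-11506 + (8694/((73*(-43 - 64))) + 7309/Z(-15, -154)) = -11506 + (8694/((73*(-43 - 64))) + 7309/((-10*(-15)))) = -11506 + (8694/((73*(-107))) + 7309/150) = -11506 + (8694/(-7811) + 7309*(1/150)) = -11506 + (8694*(-1/7811) + 7309/150) = -11506 + (-8694/7811 + 7309/150) = -11506 + 55786499/1171650 = -13425218401/1171650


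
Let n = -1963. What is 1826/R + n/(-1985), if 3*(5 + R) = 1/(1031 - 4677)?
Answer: -39538625747/108561635 ≈ -364.20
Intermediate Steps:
R = -54691/10938 (R = -5 + 1/(3*(1031 - 4677)) = -5 + (⅓)/(-3646) = -5 + (⅓)*(-1/3646) = -5 - 1/10938 = -54691/10938 ≈ -5.0001)
1826/R + n/(-1985) = 1826/(-54691/10938) - 1963/(-1985) = 1826*(-10938/54691) - 1963*(-1/1985) = -19972788/54691 + 1963/1985 = -39538625747/108561635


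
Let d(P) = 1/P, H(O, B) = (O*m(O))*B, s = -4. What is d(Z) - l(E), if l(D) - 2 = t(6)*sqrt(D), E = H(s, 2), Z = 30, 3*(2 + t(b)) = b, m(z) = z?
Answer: -59/30 ≈ -1.9667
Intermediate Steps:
t(b) = -2 + b/3
H(O, B) = B*O**2 (H(O, B) = (O*O)*B = O**2*B = B*O**2)
E = 32 (E = 2*(-4)**2 = 2*16 = 32)
l(D) = 2 (l(D) = 2 + (-2 + (1/3)*6)*sqrt(D) = 2 + (-2 + 2)*sqrt(D) = 2 + 0*sqrt(D) = 2 + 0 = 2)
d(Z) - l(E) = 1/30 - 1*2 = 1/30 - 2 = -59/30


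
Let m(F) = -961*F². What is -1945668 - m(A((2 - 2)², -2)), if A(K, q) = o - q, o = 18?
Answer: -1561268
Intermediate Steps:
A(K, q) = 18 - q
-1945668 - m(A((2 - 2)², -2)) = -1945668 - (-961)*(18 - 1*(-2))² = -1945668 - (-961)*(18 + 2)² = -1945668 - (-961)*20² = -1945668 - (-961)*400 = -1945668 - 1*(-384400) = -1945668 + 384400 = -1561268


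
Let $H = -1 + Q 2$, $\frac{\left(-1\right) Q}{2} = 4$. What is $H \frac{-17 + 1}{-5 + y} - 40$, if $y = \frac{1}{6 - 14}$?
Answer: $- \frac{3816}{41} \approx -93.073$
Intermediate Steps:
$Q = -8$ ($Q = \left(-2\right) 4 = -8$)
$y = - \frac{1}{8}$ ($y = \frac{1}{-8} = - \frac{1}{8} \approx -0.125$)
$H = -17$ ($H = -1 - 16 = -17$)
$H \frac{-17 + 1}{-5 + y} - 40 = - 17 \frac{-17 + 1}{-5 - \frac{1}{8}} - 40 = - 17 \left(- \frac{16}{- \frac{41}{8}}\right) - 40 = - 17 \left(\left(-16\right) \left(- \frac{8}{41}\right)\right) - 40 = \left(-17\right) \frac{128}{41} - 40 = - \frac{2176}{41} - 40 = - \frac{3816}{41}$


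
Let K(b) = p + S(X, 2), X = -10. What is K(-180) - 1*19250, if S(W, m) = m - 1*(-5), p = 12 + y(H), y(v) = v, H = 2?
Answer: -19229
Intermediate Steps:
p = 14 (p = 12 + 2 = 14)
S(W, m) = 5 + m (S(W, m) = m + 5 = 5 + m)
K(b) = 21 (K(b) = 14 + (5 + 2) = 14 + 7 = 21)
K(-180) - 1*19250 = 21 - 1*19250 = 21 - 19250 = -19229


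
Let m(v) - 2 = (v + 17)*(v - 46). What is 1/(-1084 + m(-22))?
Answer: -1/742 ≈ -0.0013477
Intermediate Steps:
m(v) = 2 + (-46 + v)*(17 + v) (m(v) = 2 + (v + 17)*(v - 46) = 2 + (17 + v)*(-46 + v) = 2 + (-46 + v)*(17 + v))
1/(-1084 + m(-22)) = 1/(-1084 + (-780 + (-22)² - 29*(-22))) = 1/(-1084 + (-780 + 484 + 638)) = 1/(-1084 + 342) = 1/(-742) = -1/742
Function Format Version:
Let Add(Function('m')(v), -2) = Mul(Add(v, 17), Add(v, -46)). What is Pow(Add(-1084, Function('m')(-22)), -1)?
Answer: Rational(-1, 742) ≈ -0.0013477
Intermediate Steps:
Function('m')(v) = Add(2, Mul(Add(-46, v), Add(17, v))) (Function('m')(v) = Add(2, Mul(Add(v, 17), Add(v, -46))) = Add(2, Mul(Add(17, v), Add(-46, v))) = Add(2, Mul(Add(-46, v), Add(17, v))))
Pow(Add(-1084, Function('m')(-22)), -1) = Pow(Add(-1084, Add(-780, Pow(-22, 2), Mul(-29, -22))), -1) = Pow(Add(-1084, Add(-780, 484, 638)), -1) = Pow(Add(-1084, 342), -1) = Pow(-742, -1) = Rational(-1, 742)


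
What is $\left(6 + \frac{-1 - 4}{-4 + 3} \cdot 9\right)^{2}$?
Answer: $2601$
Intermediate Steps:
$\left(6 + \frac{-1 - 4}{-4 + 3} \cdot 9\right)^{2} = \left(6 + \frac{-1 - 4}{-1} \cdot 9\right)^{2} = \left(6 + \left(-5\right) \left(-1\right) 9\right)^{2} = \left(6 + 5 \cdot 9\right)^{2} = \left(6 + 45\right)^{2} = 51^{2} = 2601$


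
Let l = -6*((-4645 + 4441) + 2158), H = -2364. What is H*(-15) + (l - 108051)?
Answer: -84315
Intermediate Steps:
l = -11724 (l = -6*(-204 + 2158) = -6*1954 = -11724)
H*(-15) + (l - 108051) = -2364*(-15) + (-11724 - 108051) = 35460 - 119775 = -84315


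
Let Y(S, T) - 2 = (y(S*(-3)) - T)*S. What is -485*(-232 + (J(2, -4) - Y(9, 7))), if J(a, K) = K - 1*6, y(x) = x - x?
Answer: 87785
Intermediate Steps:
y(x) = 0
Y(S, T) = 2 - S*T (Y(S, T) = 2 + (0 - T)*S = 2 + (-T)*S = 2 - S*T)
J(a, K) = -6 + K (J(a, K) = K - 6 = -6 + K)
-485*(-232 + (J(2, -4) - Y(9, 7))) = -485*(-232 + ((-6 - 4) - (2 - 1*9*7))) = -485*(-232 + (-10 - (2 - 63))) = -485*(-232 + (-10 - 1*(-61))) = -485*(-232 + (-10 + 61)) = -485*(-232 + 51) = -485*(-181) = 87785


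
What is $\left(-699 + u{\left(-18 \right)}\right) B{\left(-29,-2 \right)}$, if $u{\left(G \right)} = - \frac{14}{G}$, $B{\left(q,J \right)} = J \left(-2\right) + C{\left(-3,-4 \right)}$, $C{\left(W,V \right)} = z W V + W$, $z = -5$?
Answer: $\frac{370756}{9} \approx 41195.0$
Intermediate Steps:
$C{\left(W,V \right)} = W - 5 V W$ ($C{\left(W,V \right)} = - 5 W V + W = - 5 V W + W = W - 5 V W$)
$B{\left(q,J \right)} = -63 - 2 J$ ($B{\left(q,J \right)} = J \left(-2\right) - 3 \left(1 - -20\right) = - 2 J - 3 \left(1 + 20\right) = - 2 J - 63 = -63 - 2 J$)
$\left(-699 + u{\left(-18 \right)}\right) B{\left(-29,-2 \right)} = \left(-699 - \frac{14}{-18}\right) \left(-63 - -4\right) = \left(-699 - - \frac{7}{9}\right) \left(-63 + 4\right) = \left(-699 + \frac{7}{9}\right) \left(-59\right) = \left(- \frac{6284}{9}\right) \left(-59\right) = \frac{370756}{9}$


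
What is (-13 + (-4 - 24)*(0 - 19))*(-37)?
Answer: -19203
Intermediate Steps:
(-13 + (-4 - 24)*(0 - 19))*(-37) = (-13 - 28*(-19))*(-37) = (-13 + 532)*(-37) = 519*(-37) = -19203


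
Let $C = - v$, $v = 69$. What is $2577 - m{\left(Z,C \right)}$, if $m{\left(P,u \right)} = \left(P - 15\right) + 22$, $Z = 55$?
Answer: $2515$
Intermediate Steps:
$C = -69$ ($C = \left(-1\right) 69 = -69$)
$m{\left(P,u \right)} = 7 + P$ ($m{\left(P,u \right)} = \left(-15 + P\right) + 22 = 7 + P$)
$2577 - m{\left(Z,C \right)} = 2577 - \left(7 + 55\right) = 2577 - 62 = 2515$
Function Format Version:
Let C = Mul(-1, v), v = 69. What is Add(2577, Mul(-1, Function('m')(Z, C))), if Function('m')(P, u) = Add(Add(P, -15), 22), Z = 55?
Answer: 2515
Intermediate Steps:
C = -69 (C = Mul(-1, 69) = -69)
Function('m')(P, u) = Add(7, P) (Function('m')(P, u) = Add(Add(-15, P), 22) = Add(7, P))
Add(2577, Mul(-1, Function('m')(Z, C))) = Add(2577, Mul(-1, Add(7, 55))) = Add(2577, Mul(-1, 62)) = Add(2577, -62) = 2515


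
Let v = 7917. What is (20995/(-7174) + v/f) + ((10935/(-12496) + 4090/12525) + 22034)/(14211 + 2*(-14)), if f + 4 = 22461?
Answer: -2146788050891585549/2103686616086449680 ≈ -1.0205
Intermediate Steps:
f = 22457 (f = -4 + 22461 = 22457)
(20995/(-7174) + v/f) + ((10935/(-12496) + 4090/12525) + 22034)/(14211 + 2*(-14)) = (20995/(-7174) + 7917/22457) + ((10935/(-12496) + 4090/12525) + 22034)/(14211 + 2*(-14)) = (20995*(-1/7174) + 7917*(1/22457)) + ((10935*(-1/12496) + 4090*(1/12525)) + 22034)/(14211 - 28) = (-1235/422 + 7917/22457) + ((-10935/12496 + 818/2505) + 22034)/14183 = -24393421/9476854 + (-17170447/31302480 + 22034)*(1/14183) = -24393421/9476854 + (689701673873/31302480)*(1/14183) = -24393421/9476854 + 689701673873/443963073840 = -2146788050891585549/2103686616086449680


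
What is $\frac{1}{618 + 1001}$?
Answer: $\frac{1}{1619} \approx 0.00061767$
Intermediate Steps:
$\frac{1}{618 + 1001} = \frac{1}{1619}$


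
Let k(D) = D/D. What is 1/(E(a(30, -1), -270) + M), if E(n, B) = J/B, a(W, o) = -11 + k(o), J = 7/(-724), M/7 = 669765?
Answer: 195480/916479635407 ≈ 2.1329e-7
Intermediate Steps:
M = 4688355 (M = 7*669765 = 4688355)
k(D) = 1
J = -7/724 (J = 7*(-1/724) = -7/724 ≈ -0.0096685)
a(W, o) = -10 (a(W, o) = -11 + 1 = -10)
E(n, B) = -7/(724*B)
1/(E(a(30, -1), -270) + M) = 1/(-7/724/(-270) + 4688355) = 1/(-7/724*(-1/270) + 4688355) = 1/(7/195480 + 4688355) = 1/(916479635407/195480) = 195480/916479635407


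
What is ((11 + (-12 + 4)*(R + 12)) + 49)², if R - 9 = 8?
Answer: 29584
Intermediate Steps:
R = 17 (R = 9 + 8 = 17)
((11 + (-12 + 4)*(R + 12)) + 49)² = ((11 + (-12 + 4)*(17 + 12)) + 49)² = ((11 - 8*29) + 49)² = ((11 - 232) + 49)² = (-221 + 49)² = (-172)² = 29584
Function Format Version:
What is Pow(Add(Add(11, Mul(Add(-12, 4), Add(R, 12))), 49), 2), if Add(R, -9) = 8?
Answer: 29584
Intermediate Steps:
R = 17 (R = Add(9, 8) = 17)
Pow(Add(Add(11, Mul(Add(-12, 4), Add(R, 12))), 49), 2) = Pow(Add(Add(11, Mul(Add(-12, 4), Add(17, 12))), 49), 2) = Pow(Add(Add(11, Mul(-8, 29)), 49), 2) = Pow(Add(Add(11, -232), 49), 2) = Pow(Add(-221, 49), 2) = Pow(-172, 2) = 29584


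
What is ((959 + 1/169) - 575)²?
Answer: 4211620609/28561 ≈ 1.4746e+5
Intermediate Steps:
((959 + 1/169) - 575)² = (162072/169 - 575)² = (64897/169)² = 4211620609/28561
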